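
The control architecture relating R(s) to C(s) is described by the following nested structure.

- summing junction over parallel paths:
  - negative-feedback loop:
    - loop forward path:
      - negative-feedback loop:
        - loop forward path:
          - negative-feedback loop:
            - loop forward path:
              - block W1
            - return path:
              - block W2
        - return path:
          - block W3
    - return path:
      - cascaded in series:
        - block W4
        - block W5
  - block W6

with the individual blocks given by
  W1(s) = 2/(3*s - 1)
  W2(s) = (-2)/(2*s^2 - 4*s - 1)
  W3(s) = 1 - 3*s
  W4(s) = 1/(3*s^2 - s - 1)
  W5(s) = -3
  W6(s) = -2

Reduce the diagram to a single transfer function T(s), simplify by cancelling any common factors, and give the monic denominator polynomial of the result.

The answer is s^5 - 8*s^4/3 + 11*s^3/18 + 20*s^2/9 - 5*s/3 - 11/18.

Reasoning:
1. feedback reduction of W1, W2: (4*s^2 - 8*s - 2)/(6*s^3 - 14*s^2 + s - 3)
2. apply the feedback formula to [W1/(1+W1*W2)], W3: (-4*s^2 + 8*s + 2)/(6*s^3 - 14*s^2 + s + 5)
3. reduce the series chain W4, W5: (-3)/(3*s^2 - s - 1)
4. feedback reduction of [[W1/(1+W1*W2)]/(1+[W1/(1+W1*W2)]*W3)], (W4*W5): (-12*s^4 + 28*s^3 + 2*s^2 - 10*s - 2)/(18*s^5 - 48*s^4 + 11*s^3 + 40*s^2 - 30*s - 11)
5. parallel reduction of [[[W1/(1+W1*W2)]/(1+[W1/(1+W1*W2)]*W3)]/(1+[[W1/(1+W1*W2)]/(1+[W1/(1+W1*W2)]*W3)]*(W4*W5))], W6: (-36*s^5 + 84*s^4 + 6*s^3 - 78*s^2 + 50*s + 20)/(18*s^5 - 48*s^4 + 11*s^3 + 40*s^2 - 30*s - 11)
The result of step 5 is T(s) in lowest terms. Its denominator has leading coefficient 18; dividing the denominator through by 18 makes it monic.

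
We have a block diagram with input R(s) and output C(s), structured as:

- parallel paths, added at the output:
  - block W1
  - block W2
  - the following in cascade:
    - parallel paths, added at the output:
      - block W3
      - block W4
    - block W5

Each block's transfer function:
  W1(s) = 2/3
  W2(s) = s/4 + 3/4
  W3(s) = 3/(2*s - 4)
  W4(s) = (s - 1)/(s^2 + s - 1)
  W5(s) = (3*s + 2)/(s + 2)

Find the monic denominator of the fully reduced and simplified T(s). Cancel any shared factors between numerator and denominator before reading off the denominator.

1. parallel reduction of W3, W4; result (5*s^2 - 3*s + 1)/(2*s^3 - 2*s^2 - 6*s + 4)
2. combine (W3+W4), W5 in series; result (15*s^3 + s^2 - 3*s + 2)/(2*s^4 + 2*s^3 - 10*s^2 - 8*s + 8)
3. parallel reduction of W1, W2, ((W3+W4)*W5); result (3*s^5 + 20*s^4 + 92*s^3 - 91*s^2 - 74*s + 80)/(12*s^4 + 12*s^3 - 60*s^2 - 48*s + 48)
The result of step 3 is T(s) in lowest terms. Its denominator has leading coefficient 12; dividing the denominator through by 12 makes it monic.

Therefore the answer is s^4 + s^3 - 5*s^2 - 4*s + 4.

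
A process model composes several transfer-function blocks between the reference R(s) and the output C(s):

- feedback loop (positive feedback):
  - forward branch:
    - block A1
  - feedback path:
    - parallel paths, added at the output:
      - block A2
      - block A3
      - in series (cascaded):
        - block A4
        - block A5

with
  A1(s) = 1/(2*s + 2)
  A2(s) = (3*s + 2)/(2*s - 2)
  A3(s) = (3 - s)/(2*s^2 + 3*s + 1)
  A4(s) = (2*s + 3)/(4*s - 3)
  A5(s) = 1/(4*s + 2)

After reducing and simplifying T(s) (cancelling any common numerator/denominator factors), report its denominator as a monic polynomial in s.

(1) multiply A4, A5 (series) gives (2*s + 3)/(16*s^2 - 4*s - 6)
(2) reduce the parallel group A2, A3, (A4*A5) gives (24*s^4 + 28*s^3 + 38*s^2 - 69*s + 9)/(16*s^4 - 4*s^3 - 22*s^2 + 4*s + 6)
(3) reduce the feedback loop with forward A1 and return (A2+A3+(A4*A5)) gives (16*s^4 - 4*s^3 - 22*s^2 + 4*s + 6)/(32*s^5 - 80*s^3 - 74*s^2 + 89*s + 3)
The result of step 3 is T(s) in lowest terms. Its denominator has leading coefficient 32; dividing the denominator through by 32 makes it monic.

Hence the answer: s^5 - 5*s^3/2 - 37*s^2/16 + 89*s/32 + 3/32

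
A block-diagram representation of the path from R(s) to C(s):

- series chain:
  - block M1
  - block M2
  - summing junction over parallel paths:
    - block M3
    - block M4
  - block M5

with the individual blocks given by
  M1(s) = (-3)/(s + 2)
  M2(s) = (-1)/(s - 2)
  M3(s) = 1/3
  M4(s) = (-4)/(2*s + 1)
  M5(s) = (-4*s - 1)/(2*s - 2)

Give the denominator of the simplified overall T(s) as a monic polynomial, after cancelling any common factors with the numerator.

First reduce the diagram to T(s).

Step 1. parallel reduction of M3, M4 gives (2*s - 11)/(6*s + 3)
Step 2. cascade M1, M2, (M3+M4), M5 gives (-8*s^2 + 42*s + 11)/(4*s^4 - 2*s^3 - 18*s^2 + 8*s + 8)
That last expression is T(s), already simplified. Scaling its denominator by 1/4 (the reciprocal of the leading coefficient) yields the monic denominator.

Answer: s^4 - s^3/2 - 9*s^2/2 + 2*s + 2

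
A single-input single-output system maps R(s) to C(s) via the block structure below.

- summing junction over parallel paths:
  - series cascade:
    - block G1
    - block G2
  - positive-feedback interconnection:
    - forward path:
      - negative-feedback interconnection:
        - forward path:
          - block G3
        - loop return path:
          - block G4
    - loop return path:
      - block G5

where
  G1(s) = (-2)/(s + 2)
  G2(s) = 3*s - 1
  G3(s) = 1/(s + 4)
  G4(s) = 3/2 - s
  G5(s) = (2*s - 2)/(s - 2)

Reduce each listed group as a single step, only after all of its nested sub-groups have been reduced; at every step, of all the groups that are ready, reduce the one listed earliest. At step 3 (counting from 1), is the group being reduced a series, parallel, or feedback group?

1. combine G1, G2 in series
2. collapse the loop (G3 forward, G4 return)
3. close the feedback loop around [G3/(1+G3*G4)], G5
4. parallel reduction of (G1*G2), [[G3/(1+G3*G4)]/(1-[G3/(1+G3*G4)]*G5)]
At step 3 the group reduced is feedback.

Final answer: feedback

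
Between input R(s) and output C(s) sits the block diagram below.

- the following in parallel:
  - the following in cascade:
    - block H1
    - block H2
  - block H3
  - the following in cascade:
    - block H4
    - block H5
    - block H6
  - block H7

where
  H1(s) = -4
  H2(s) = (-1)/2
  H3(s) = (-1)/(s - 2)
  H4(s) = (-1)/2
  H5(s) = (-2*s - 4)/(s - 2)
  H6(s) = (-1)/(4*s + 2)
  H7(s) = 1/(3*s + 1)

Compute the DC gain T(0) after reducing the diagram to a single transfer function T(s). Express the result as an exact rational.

(1) combine H1, H2 in series; result 2
(2) cascade H4, H5, H6; result (-s - 2)/(4*s^2 - 6*s - 4)
(3) combine (H1*H2), H3, (H4*H5*H6), H7 in parallel; result (24*s^3 - 39*s^2 - 59*s - 16)/(12*s^3 - 14*s^2 - 18*s - 4)
Step 3 gives the overall T(s). Then T(0) = -16/(-4) = 4.

Hence the answer: 4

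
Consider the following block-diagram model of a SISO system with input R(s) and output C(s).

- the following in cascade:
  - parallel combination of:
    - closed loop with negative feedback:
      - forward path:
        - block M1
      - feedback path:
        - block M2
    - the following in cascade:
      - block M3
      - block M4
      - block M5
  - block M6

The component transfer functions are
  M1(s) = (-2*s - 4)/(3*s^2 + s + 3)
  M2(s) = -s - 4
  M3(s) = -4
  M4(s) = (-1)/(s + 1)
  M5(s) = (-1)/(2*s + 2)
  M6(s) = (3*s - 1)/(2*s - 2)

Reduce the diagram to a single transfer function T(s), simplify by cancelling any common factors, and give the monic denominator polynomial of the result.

The answer is s^5 + 18*s^4/5 + 27*s^3/5 + s^2/5 - 32*s/5 - 19/5.

Reasoning:
[1] reduce the feedback loop with forward M1 and return M2; result (-2*s - 4)/(5*s^2 + 13*s + 19)
[2] series reduction of M3, M4, M5; result (-2)/(s^2 + 2*s + 1)
[3] sum the parallel branches [M1/(1+M1*M2)], (M3*M4*M5); result (-2*s^3 - 18*s^2 - 36*s - 42)/(5*s^4 + 23*s^3 + 50*s^2 + 51*s + 19)
[4] multiply ([M1/(1+M1*M2)]+(M3*M4*M5)), M6 (series); result (-3*s^4 - 26*s^3 - 45*s^2 - 45*s + 21)/(5*s^5 + 18*s^4 + 27*s^3 + s^2 - 32*s - 19)
No further cancellation is possible in the step-4 result, so that is T(s). Its denominator becomes monic after dividing by the leading coefficient 5.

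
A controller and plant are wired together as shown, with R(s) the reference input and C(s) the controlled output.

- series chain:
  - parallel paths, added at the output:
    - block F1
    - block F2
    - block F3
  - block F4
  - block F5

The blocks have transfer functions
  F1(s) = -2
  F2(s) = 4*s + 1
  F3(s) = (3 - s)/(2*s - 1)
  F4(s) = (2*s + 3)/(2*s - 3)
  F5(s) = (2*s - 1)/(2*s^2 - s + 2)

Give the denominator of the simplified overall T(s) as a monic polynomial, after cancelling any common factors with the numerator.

First reduce the diagram to T(s).

1. combine F1, F2, F3 in parallel, giving (8*s^2 - 7*s + 4)/(2*s - 1)
2. cascade (F1+F2+F3), F4, F5, giving (16*s^3 + 10*s^2 - 13*s + 12)/(4*s^3 - 8*s^2 + 7*s - 6)
Step 2 gives the fully reduced T(s), with no common factor left to cancel. The denominator's leading coefficient is 4, so divide each of its coefficients by 4 to get the monic form.

Answer: s^3 - 2*s^2 + 7*s/4 - 3/2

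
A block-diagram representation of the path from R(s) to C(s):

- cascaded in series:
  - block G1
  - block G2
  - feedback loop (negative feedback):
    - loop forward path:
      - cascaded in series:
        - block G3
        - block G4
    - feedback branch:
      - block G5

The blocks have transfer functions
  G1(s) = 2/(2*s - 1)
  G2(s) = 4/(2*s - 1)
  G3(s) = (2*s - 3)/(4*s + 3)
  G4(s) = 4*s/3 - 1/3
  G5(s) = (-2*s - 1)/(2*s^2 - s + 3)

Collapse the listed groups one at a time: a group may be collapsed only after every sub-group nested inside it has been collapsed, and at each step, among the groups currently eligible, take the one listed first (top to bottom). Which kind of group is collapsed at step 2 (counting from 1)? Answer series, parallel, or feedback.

(1) combine G3, G4 in series
(2) reduce the feedback loop with forward (G3*G4) and return G5
(3) combine G1, G2, [(G3*G4)/(1+(G3*G4)*G5)] in series
The group at step 2 is a feedback group.

Hence the answer: feedback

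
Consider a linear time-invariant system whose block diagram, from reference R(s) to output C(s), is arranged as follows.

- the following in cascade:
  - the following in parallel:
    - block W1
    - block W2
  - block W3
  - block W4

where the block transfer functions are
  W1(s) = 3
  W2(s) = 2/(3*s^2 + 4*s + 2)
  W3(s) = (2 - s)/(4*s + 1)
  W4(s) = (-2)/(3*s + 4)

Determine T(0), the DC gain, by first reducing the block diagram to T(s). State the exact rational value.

[1] sum the parallel branches W1, W2; result (9*s^2 + 12*s + 8)/(3*s^2 + 4*s + 2)
[2] multiply (W1+W2), W3, W4 (series); result (18*s^3 - 12*s^2 - 32*s - 32)/(36*s^4 + 105*s^3 + 112*s^2 + 54*s + 8)
Evaluating the step-2 result (the overall T(s)) at s = 0 gives T(0) = -32/8 = -4.

Final answer: -4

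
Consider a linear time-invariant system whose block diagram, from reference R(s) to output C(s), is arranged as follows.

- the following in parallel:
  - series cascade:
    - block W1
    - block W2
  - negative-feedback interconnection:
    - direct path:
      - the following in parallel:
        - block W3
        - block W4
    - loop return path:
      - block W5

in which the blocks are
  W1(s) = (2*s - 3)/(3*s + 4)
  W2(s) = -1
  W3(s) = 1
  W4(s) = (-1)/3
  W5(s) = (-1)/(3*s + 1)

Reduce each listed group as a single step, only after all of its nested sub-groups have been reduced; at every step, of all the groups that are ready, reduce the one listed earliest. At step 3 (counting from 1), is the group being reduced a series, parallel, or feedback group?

1. series reduction of W1, W2
2. parallel reduction of W3, W4
3. feedback reduction of (W3+W4), W5
4. parallel reduction of (W1*W2), [(W3+W4)/(1+(W3+W4)*W5)]
Step 3: feedback.

Final answer: feedback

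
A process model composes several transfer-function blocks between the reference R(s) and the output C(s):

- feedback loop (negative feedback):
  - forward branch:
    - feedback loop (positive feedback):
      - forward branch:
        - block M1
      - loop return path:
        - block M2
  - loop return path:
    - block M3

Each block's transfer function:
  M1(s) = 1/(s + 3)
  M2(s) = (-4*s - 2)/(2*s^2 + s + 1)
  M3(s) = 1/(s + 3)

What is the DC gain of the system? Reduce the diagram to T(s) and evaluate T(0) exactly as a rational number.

First reduce the diagram to T(s).

1. apply the feedback formula to M1, M2, giving (2*s^2 + s + 1)/(2*s^3 + 7*s^2 + 8*s + 5)
2. reduce the feedback loop with forward [M1/(1-M1*M2)] and return M3, giving (2*s^3 + 7*s^2 + 4*s + 3)/(2*s^4 + 13*s^3 + 31*s^2 + 30*s + 16)
That last expression is T(s); at s = 0 only the constant terms survive, so T(0) = 3/16.

Answer: 3/16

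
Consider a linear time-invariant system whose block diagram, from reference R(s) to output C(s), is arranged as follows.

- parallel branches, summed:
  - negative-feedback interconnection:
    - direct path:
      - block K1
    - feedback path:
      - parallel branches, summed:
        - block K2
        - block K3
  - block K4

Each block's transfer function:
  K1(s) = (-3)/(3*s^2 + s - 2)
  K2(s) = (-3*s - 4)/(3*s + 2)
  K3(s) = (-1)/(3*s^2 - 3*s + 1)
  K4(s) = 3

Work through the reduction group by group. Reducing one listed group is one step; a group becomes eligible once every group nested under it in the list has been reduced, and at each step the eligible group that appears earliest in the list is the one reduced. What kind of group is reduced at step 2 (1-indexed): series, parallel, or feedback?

Step 1: combine K2, K3 in parallel
Step 2: apply the feedback formula to K1, (K2+K3)
Step 3: add [K1/(1+K1*(K2+K3))], K4 (parallel)
Step 2: feedback.

Answer: feedback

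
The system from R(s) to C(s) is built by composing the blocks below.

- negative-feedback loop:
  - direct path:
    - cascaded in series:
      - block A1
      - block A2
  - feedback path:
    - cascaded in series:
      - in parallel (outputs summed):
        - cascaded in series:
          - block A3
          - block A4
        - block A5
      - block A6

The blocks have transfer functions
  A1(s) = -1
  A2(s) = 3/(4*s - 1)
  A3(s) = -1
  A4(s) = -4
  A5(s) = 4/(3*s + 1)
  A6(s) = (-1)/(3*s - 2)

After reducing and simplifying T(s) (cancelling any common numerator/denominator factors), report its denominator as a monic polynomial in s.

(1) reduce the series chain A1, A2: (-3)/(4*s - 1)
(2) combine A3, A4 in series: 4
(3) combine (A3*A4), A5 in parallel: (12*s + 8)/(3*s + 1)
(4) combine ((A3*A4)+A5), A6 in series: (-12*s - 8)/(9*s^2 - 3*s - 2)
(5) reduce the feedback loop with forward (A1*A2) and return (((A3*A4)+A5)*A6): (-27*s^2 + 9*s + 6)/(36*s^3 - 21*s^2 + 31*s + 26)
The result of step 5 is T(s) in lowest terms. Its denominator has leading coefficient 36; dividing the denominator through by 36 makes it monic.

Hence the answer: s^3 - 7*s^2/12 + 31*s/36 + 13/18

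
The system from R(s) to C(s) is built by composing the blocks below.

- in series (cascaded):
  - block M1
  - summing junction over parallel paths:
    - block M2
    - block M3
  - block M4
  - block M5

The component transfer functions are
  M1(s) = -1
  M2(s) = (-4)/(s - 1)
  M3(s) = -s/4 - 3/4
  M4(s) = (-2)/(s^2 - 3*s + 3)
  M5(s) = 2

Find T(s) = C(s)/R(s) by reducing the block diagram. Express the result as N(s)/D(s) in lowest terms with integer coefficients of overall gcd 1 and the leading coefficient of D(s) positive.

First reduce the diagram to T(s).

Step 1. parallel reduction of M2, M3: (-s^2 - 2*s - 13)/(4*s - 4)
Step 2. multiply M1, (M2+M3), M4, M5 (series): this yields T(s), and no further normalization is needed

Answer: (-s^2 - 2*s - 13)/(s^3 - 4*s^2 + 6*s - 3)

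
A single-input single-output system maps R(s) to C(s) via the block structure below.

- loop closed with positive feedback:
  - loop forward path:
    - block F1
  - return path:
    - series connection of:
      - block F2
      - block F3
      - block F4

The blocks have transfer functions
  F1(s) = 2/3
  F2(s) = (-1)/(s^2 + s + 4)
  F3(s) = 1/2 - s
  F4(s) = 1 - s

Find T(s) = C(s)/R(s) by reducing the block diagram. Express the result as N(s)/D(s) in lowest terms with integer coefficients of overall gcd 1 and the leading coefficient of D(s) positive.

Reducing step by step:

Step 1. combine F2, F3, F4 in series; result (-2*s^2 + 3*s - 1)/(2*s^2 + 2*s + 8)
Step 2. feedback reduction of F1, (F2*F3*F4), giving the overall T(s)

Answer: (2*s^2 + 2*s + 8)/(5*s^2 + 13)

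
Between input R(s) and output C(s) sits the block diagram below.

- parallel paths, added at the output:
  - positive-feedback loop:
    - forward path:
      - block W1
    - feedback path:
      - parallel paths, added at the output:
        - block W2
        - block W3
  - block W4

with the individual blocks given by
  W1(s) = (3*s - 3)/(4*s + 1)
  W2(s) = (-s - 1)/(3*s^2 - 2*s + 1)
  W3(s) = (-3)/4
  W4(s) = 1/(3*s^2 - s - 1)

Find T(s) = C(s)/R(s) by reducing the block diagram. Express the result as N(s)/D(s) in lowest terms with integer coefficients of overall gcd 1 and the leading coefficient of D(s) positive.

Step 1: parallel reduction of W2, W3 gives (-9*s^2 + 2*s - 7)/(12*s^2 - 8*s + 4)
Step 2: close the feedback loop around W1, (W2+W3) gives (36*s^3 - 60*s^2 + 36*s - 12)/(75*s^3 - 53*s^2 + 35*s - 17)
Step 3: sum the parallel branches [W1/(1-W1*(W2+W3))], W4, giving the overall T(s)

Answer: (108*s^5 - 216*s^4 + 207*s^3 - 65*s^2 + 11*s - 5)/(225*s^5 - 234*s^4 + 83*s^3 - 33*s^2 - 18*s + 17)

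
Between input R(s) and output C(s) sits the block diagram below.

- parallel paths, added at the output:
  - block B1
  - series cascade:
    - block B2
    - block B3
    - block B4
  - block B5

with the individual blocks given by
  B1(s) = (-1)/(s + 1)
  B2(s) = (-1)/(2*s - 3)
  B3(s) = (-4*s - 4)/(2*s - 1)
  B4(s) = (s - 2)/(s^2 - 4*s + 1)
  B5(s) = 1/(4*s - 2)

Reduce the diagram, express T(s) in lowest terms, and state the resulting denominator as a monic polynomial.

Answer: s^5 - 5*s^4 + 15*s^3/4 + 19*s^2/4 - 17*s/4 + 3/4

Working:
[1] cascade B2, B3, B4, giving (4*s^2 - 4*s - 8)/(4*s^4 - 24*s^3 + 39*s^2 - 20*s + 3)
[2] sum the parallel branches B1, (B2*B3*B4), B5, giving (-6*s^4 + 47*s^3 - 75*s^2 + 27*s - 25)/(8*s^5 - 40*s^4 + 30*s^3 + 38*s^2 - 34*s + 6)
Step 2 gives the fully reduced T(s), with no common factor left to cancel. The denominator's leading coefficient is 8, so divide each of its coefficients by 8 to get the monic form.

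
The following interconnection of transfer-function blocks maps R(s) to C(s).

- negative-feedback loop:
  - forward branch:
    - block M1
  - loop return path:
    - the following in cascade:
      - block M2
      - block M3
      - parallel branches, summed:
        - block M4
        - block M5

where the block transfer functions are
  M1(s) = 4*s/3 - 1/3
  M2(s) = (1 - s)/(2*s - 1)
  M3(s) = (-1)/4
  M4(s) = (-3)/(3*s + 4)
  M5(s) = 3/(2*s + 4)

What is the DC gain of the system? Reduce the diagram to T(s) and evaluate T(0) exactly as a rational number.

Reducing step by step:

(1) reduce the parallel group M4, M5: (3*s)/(6*s^2 + 20*s + 16)
(2) series reduction of M2, M3, (M4+M5): (3*s^2 - 3*s)/(48*s^3 + 136*s^2 + 48*s - 64)
(3) close the feedback loop around M1, (M2*M3*(M4+M5)): (192*s^4 + 496*s^3 + 56*s^2 - 304*s + 64)/(156*s^3 + 393*s^2 + 147*s - 192)
That last expression is T(s); at s = 0 only the constant terms survive, so T(0) = 64/(-192) = -1/3.

Answer: -1/3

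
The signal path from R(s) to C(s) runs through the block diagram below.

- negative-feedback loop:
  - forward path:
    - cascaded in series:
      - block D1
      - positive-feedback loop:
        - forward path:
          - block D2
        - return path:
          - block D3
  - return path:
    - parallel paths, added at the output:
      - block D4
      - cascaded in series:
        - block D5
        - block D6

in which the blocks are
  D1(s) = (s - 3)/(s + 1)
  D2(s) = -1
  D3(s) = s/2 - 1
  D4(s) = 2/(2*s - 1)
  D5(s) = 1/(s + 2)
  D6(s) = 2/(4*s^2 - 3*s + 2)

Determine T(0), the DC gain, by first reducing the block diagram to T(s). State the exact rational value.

The answer is -2/3.

Reasoning:
Step 1: feedback reduction of D2, D3: (-2)/s
Step 2: cascade D1, [D2/(1-D2*D3)]: (6 - 2*s)/(s^2 + s)
Step 3: cascade D5, D6: 2/(4*s^3 + 5*s^2 - 4*s + 4)
Step 4: add D4, (D5*D6) (parallel): (8*s^3 + 10*s^2 - 4*s + 6)/(8*s^4 + 6*s^3 - 13*s^2 + 12*s - 4)
Step 5: collapse the loop ((D1*[D2/(1-D2*D3)]) forward, (D4+(D5*D6)) return): (-16*s^5 + 36*s^4 + 62*s^3 - 102*s^2 + 80*s - 24)/(8*s^6 + 14*s^5 - 23*s^4 + 27*s^3 + 76*s^2 - 40*s + 36)
DC gain: substitute s = 0 into T(s) from step 5: T(0) = -24/36 = -2/3.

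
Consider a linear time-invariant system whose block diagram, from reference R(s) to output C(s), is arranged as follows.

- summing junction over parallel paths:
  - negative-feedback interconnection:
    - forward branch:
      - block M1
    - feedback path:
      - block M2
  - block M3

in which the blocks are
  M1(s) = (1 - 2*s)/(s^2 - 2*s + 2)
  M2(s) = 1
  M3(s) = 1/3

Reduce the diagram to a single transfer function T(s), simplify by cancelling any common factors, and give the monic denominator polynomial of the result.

Step 1 - close the feedback loop around M1, M2, giving (1 - 2*s)/(s^2 - 4*s + 3)
Step 2 - reduce the parallel group [M1/(1+M1*M2)], M3, giving (s^2 - 10*s + 6)/(3*s^2 - 12*s + 9)
That last expression is T(s), already simplified. Scaling its denominator by 1/3 (the reciprocal of the leading coefficient) yields the monic denominator.

Final answer: s^2 - 4*s + 3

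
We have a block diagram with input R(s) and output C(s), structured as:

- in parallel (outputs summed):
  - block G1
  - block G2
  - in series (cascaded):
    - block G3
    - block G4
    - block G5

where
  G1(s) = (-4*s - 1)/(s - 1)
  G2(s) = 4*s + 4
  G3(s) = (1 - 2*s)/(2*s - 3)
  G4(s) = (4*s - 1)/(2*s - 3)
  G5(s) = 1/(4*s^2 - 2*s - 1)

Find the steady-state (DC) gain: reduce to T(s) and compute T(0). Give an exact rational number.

The answer is 46/9.

Reasoning:
1. reduce the series chain G3, G4, G5 -> (-8*s^2 + 6*s - 1)/(16*s^4 - 56*s^3 + 56*s^2 - 6*s - 9)
2. reduce the parallel group G1, G2, (G3*G4*G5) -> (64*s^6 - 288*s^5 + 368*s^4 + 24*s^3 - 278*s^2 + 59*s + 46)/(16*s^5 - 72*s^4 + 112*s^3 - 62*s^2 - 3*s + 9)
DC gain: substitute s = 0 into T(s) from step 2: T(0) = 46/9.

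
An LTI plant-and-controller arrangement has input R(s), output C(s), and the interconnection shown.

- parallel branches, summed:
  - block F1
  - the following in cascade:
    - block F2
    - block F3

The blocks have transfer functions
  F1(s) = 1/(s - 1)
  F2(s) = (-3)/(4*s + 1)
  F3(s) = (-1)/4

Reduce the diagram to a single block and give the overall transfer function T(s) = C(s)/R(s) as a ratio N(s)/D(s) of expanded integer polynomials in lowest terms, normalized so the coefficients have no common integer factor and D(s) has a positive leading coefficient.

The answer is (19*s + 1)/(16*s^2 - 12*s - 4).

Reasoning:
Step 1. series reduction of F2, F3 = 3/(16*s + 4)
Step 2. reduce the parallel group F1, (F2*F3); the result is T(s) itself (integer coefficients, no common factor, positive leading denominator coefficient)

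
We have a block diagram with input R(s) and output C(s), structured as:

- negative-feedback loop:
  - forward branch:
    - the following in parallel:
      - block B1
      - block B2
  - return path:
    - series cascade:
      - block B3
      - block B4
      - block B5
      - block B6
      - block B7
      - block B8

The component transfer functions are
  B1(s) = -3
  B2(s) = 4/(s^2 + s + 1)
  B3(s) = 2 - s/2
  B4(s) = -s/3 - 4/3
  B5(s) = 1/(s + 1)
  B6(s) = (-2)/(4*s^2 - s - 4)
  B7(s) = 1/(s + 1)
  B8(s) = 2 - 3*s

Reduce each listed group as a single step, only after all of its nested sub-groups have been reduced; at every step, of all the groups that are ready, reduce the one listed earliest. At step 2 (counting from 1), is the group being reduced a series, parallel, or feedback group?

1. reduce the parallel group B1, B2
2. reduce the series chain B3, B4, B5, B6, B7, B8
3. collapse the loop ((B1+B2) forward, (B3*B4*B5*B6*B7*B8) return)
So the answer for step 2 is series.

Final answer: series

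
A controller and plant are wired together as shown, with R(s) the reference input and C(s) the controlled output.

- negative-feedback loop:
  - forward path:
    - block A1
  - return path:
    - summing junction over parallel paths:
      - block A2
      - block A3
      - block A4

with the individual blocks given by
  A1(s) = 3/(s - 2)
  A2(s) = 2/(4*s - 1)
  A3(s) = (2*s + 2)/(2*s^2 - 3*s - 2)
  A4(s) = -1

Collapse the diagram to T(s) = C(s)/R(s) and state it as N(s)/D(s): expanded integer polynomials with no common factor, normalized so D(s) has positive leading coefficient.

Reducing step by step:

[1] add A2, A3, A4 (parallel) -> (-8*s^3 + 26*s^2 + 5*s - 8)/(8*s^3 - 14*s^2 - 5*s + 2)
[2] apply the feedback formula to A1, (A2+A3+A4), which is the overall transfer function T(s) = C(s)/R(s) in lowest terms

Answer: (24*s^3 - 42*s^2 - 15*s + 6)/(8*s^4 - 54*s^3 + 101*s^2 + 27*s - 28)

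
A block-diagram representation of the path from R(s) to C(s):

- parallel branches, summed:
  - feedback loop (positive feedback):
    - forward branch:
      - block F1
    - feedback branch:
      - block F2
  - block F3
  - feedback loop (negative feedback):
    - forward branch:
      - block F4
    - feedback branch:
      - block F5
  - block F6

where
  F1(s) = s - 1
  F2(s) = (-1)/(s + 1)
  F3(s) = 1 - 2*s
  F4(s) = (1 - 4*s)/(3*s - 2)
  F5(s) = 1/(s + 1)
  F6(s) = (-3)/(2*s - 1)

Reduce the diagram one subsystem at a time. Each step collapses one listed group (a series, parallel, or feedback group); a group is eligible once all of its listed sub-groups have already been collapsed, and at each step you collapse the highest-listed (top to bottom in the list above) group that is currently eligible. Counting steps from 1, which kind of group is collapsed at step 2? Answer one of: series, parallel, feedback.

1. apply the feedback formula to F1, F2
2. apply the feedback formula to F4, F5
3. sum the parallel branches [F1/(1-F1*F2)], F3, [F4/(1+F4*F5)], F6
Step 2: feedback.

Answer: feedback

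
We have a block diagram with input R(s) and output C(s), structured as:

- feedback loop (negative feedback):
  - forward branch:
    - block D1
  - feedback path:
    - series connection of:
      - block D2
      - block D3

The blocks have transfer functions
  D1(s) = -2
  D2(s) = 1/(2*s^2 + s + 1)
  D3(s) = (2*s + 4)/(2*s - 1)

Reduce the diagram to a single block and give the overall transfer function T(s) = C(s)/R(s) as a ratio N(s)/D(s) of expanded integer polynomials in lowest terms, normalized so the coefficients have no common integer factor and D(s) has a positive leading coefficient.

1. cascade D2, D3 = (2*s + 4)/(4*s^3 + s - 1)
2. collapse the loop (D1 forward, (D2*D3) return) - this is the overall T(s), already in the required normalized form

Hence the answer: (-8*s^3 - 2*s + 2)/(4*s^3 - 3*s - 9)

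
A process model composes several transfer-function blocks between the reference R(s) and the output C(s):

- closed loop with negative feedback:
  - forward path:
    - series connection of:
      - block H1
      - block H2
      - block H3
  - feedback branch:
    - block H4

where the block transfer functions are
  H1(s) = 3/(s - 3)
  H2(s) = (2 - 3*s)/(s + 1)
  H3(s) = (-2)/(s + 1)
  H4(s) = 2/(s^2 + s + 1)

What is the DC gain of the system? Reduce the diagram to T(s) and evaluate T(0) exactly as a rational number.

[1] reduce the series chain H1, H2, H3: (18*s - 12)/(s^3 - s^2 - 5*s - 3)
[2] apply the feedback formula to (H1*H2*H3), H4: (18*s^3 + 6*s^2 + 6*s - 12)/(s^5 - 5*s^3 - 9*s^2 + 28*s - 27)
Step 2 gives the overall T(s). Then T(0) = -12/(-27) = 4/9.

Answer: 4/9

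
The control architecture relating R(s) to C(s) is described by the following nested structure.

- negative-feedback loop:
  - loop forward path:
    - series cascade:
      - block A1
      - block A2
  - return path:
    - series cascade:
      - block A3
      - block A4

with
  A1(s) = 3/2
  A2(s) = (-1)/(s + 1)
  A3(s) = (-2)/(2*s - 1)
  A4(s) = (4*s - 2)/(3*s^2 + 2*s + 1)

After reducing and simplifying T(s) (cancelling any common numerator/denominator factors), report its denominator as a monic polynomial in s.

The answer is s^3 + 5*s^2/3 + s + 7/3.

Reasoning:
Step 1: series reduction of A1, A2: (-3)/(2*s + 2)
Step 2: multiply A3, A4 (series): (-4)/(3*s^2 + 2*s + 1)
Step 3: apply the feedback formula to (A1*A2), (A3*A4): (-9*s^2 - 6*s - 3)/(6*s^3 + 10*s^2 + 6*s + 14)
Step 3 gives the fully reduced T(s), with no common factor left to cancel. The denominator's leading coefficient is 6, so divide each of its coefficients by 6 to get the monic form.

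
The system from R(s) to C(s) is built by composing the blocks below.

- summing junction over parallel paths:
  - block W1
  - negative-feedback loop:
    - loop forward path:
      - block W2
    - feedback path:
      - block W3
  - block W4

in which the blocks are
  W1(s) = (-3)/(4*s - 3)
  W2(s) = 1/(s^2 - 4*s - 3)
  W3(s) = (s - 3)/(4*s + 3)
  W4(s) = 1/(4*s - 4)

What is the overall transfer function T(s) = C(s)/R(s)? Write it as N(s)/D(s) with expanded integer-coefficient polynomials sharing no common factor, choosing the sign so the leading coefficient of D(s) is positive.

1. apply the feedback formula to W2, W3, giving (4*s + 3)/(4*s^3 - 13*s^2 - 23*s - 12)
2. parallel reduction of W1, [W2/(1+W2*W3)], W4, giving the overall T(s)

Answer: (-32*s^4 + 204*s^3 + 3*s^2 - 147*s - 72)/(64*s^5 - 320*s^4 + 44*s^3 + 296*s^2 + 60*s - 144)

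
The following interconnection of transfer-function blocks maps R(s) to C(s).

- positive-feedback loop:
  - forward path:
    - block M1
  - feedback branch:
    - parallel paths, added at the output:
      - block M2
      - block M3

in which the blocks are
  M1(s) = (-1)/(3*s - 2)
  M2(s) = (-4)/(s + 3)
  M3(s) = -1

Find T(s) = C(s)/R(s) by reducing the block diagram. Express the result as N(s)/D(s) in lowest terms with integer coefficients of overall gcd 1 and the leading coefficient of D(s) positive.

The answer is (-s - 3)/(3*s^2 + 6*s - 13).

Reasoning:
Step 1 - add M2, M3 (parallel); result (-s - 7)/(s + 3)
Step 2 - reduce the feedback loop with forward M1 and return (M2+M3), which is the overall transfer function T(s) = C(s)/R(s) in lowest terms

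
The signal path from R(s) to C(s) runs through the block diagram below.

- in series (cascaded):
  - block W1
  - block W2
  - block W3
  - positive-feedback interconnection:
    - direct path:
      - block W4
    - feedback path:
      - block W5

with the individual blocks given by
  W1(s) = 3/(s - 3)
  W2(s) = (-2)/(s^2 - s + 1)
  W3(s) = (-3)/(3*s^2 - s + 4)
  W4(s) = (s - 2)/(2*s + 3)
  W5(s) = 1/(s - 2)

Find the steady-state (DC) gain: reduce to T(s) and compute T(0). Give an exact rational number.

Reducing step by step:

[1] close the feedback loop around W4, W5; result (s - 2)/(2*s + 2)
[2] reduce the series chain W1, W2, W3, [W4/(1-W4*W5)]; result (9*s - 18)/(3*s^6 - 10*s^5 + 7*s^4 - 9*s^3 - 10*s^2 + 7*s - 12)
Step 2 gives the overall T(s). Then T(0) = -18/(-12) = 3/2.

Answer: 3/2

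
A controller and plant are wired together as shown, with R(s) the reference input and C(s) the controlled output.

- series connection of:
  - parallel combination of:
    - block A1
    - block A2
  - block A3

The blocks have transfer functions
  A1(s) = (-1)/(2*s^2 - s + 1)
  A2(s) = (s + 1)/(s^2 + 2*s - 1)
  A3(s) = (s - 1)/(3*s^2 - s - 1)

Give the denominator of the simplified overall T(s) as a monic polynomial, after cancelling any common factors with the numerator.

First reduce the diagram to T(s).

1. parallel reduction of A1, A2 = (2*s^3 - 2*s + 2)/(2*s^4 + 3*s^3 - 3*s^2 + 3*s - 1)
2. cascade (A1+A2), A3 = (2*s^4 - 2*s^3 - 2*s^2 + 4*s - 2)/(6*s^6 + 7*s^5 - 14*s^4 + 9*s^3 - 3*s^2 - 2*s + 1)
No further cancellation is possible in the step-2 result, so that is T(s). Its denominator becomes monic after dividing by the leading coefficient 6.

Answer: s^6 + 7*s^5/6 - 7*s^4/3 + 3*s^3/2 - s^2/2 - s/3 + 1/6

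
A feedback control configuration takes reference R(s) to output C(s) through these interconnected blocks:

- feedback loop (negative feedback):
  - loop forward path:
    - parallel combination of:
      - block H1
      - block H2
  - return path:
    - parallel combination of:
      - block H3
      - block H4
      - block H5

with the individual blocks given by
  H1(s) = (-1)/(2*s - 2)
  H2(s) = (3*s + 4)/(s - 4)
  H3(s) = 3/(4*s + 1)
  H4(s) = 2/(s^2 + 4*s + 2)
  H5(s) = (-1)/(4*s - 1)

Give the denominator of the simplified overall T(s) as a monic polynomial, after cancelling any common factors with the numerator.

First reduce the diagram to T(s).

Step 1. combine H1, H2 in parallel = (6*s^2 + s - 4)/(2*s^2 - 10*s + 8)
Step 2. reduce the parallel group H3, H4, H5 = (8*s^3 + 60*s^2 - 10)/(16*s^4 + 64*s^3 + 31*s^2 - 4*s - 2)
Step 3. collapse the loop ((H1+H2) forward, (H3+H4+H5) return) = (96*s^6 + 400*s^5 + 186*s^4 - 249*s^3 - 140*s^2 + 14*s + 8)/(32*s^6 + 16*s^5 - 82*s^4 + 222*s^3 - 16*s^2 - 22*s + 24)
The result of step 3 is T(s) in lowest terms. Its denominator has leading coefficient 32; dividing the denominator through by 32 makes it monic.

Answer: s^6 + s^5/2 - 41*s^4/16 + 111*s^3/16 - s^2/2 - 11*s/16 + 3/4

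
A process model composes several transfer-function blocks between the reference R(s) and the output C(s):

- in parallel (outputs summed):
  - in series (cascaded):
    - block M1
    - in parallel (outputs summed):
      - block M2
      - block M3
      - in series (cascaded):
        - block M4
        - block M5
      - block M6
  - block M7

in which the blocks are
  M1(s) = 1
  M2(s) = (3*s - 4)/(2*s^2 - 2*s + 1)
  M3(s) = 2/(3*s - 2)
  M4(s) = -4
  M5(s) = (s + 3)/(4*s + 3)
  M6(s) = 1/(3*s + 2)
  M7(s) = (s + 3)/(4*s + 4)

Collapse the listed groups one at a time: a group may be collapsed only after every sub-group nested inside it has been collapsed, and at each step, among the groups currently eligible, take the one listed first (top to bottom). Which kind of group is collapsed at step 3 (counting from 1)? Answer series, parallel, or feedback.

Reducing step by step:

(1) reduce the series chain M4, M5
(2) combine M2, M3, (M4*M5), M6 in parallel
(3) reduce the series chain M1, (M2+M3+(M4*M5)+M6)
(4) reduce the parallel group (M1*(M2+M3+(M4*M5)+M6)), M7
Step 3: series.

Answer: series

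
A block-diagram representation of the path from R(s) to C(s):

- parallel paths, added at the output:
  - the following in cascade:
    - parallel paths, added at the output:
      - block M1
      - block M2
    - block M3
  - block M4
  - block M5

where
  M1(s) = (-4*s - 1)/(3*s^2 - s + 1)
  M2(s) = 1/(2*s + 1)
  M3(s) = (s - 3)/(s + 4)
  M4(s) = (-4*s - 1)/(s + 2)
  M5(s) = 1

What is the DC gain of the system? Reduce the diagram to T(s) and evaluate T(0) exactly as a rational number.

Answer: 1/2

Working:
Step 1 - add M1, M2 (parallel), giving (-5*s^2 - 7*s)/(6*s^3 + s^2 + s + 1)
Step 2 - combine (M1+M2), M3 in series, giving (-5*s^3 + 8*s^2 + 21*s)/(6*s^4 + 25*s^3 + 5*s^2 + 5*s + 4)
Step 3 - reduce the parallel group ((M1+M2)*M3), M4, M5, giving (-18*s^5 - 74*s^4 + 8*s^3 + 27*s^2 + 35*s + 4)/(6*s^5 + 37*s^4 + 55*s^3 + 15*s^2 + 14*s + 8)
Step 3 gives the overall T(s). Then T(0) = 4/8 = 1/2.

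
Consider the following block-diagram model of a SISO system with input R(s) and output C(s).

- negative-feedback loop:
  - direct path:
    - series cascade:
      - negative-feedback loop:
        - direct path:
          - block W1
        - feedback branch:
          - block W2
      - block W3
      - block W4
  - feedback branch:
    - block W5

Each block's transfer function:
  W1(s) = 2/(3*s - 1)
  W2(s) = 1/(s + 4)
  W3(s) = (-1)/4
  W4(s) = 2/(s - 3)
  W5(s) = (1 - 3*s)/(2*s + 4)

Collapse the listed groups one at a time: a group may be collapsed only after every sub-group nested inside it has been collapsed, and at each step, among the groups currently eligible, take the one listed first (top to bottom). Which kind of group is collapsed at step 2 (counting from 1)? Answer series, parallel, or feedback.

The answer is series.

Reasoning:
1. collapse the loop (W1 forward, W2 return)
2. multiply [W1/(1+W1*W2)], W3, W4 (series)
3. apply the feedback formula to ([W1/(1+W1*W2)]*W3*W4), W5
So the answer for step 2 is series.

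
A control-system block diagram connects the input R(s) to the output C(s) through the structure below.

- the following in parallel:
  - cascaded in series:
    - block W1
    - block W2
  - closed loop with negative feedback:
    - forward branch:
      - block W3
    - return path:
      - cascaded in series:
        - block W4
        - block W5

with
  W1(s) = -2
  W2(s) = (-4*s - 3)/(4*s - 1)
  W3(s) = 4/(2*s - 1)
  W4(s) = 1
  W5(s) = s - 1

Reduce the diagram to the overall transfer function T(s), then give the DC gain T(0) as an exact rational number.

(1) combine W1, W2 in series, giving (8*s + 6)/(4*s - 1)
(2) cascade W4, W5, giving s - 1
(3) collapse the loop (W3 forward, (W4*W5) return), giving 4/(6*s - 5)
(4) sum the parallel branches (W1*W2), [W3/(1+W3*(W4*W5))], giving (48*s^2 + 12*s - 34)/(24*s^2 - 26*s + 5)
Evaluating the step-4 result (the overall T(s)) at s = 0 gives T(0) = -34/5.

Final answer: -34/5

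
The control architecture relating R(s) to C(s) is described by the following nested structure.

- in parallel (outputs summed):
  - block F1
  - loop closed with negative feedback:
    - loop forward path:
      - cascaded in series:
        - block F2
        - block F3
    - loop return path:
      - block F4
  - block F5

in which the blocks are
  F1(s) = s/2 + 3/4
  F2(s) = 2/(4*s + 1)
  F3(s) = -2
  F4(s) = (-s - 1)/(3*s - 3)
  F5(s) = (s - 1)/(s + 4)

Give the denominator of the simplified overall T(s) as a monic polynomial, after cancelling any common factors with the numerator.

Step 1: series reduction of F2, F3, giving (-4)/(4*s + 1)
Step 2: reduce the feedback loop with forward (F2*F3) and return F4, giving (12 - 12*s)/(12*s^2 - 5*s + 1)
Step 3: reduce the parallel group F1, [(F2*F3)/(1+(F2*F3)*F4)], F5, giving (24*s^4 + 170*s^3 - 25*s^2 - 169*s + 200)/(48*s^3 + 172*s^2 - 76*s + 16)
T(s) is the step-3 result (common factors already cancelled). Leading coefficient of the denominator: 48. Divide through by 48 for the monic polynomial.

Final answer: s^3 + 43*s^2/12 - 19*s/12 + 1/3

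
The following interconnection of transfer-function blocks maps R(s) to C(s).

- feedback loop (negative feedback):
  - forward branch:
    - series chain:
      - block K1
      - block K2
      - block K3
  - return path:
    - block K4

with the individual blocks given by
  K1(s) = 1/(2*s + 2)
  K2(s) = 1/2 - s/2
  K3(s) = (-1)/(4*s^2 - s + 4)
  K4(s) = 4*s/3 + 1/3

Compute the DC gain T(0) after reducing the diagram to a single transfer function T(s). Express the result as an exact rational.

Step 1 - cascade K1, K2, K3; result (s - 1)/(16*s^3 + 12*s^2 + 12*s + 16)
Step 2 - feedback reduction of (K1*K2*K3), K4; result (3*s - 3)/(48*s^3 + 40*s^2 + 33*s + 47)
The step-2 result is T(s). Setting s = 0: T(0) = -3/47.

Answer: -3/47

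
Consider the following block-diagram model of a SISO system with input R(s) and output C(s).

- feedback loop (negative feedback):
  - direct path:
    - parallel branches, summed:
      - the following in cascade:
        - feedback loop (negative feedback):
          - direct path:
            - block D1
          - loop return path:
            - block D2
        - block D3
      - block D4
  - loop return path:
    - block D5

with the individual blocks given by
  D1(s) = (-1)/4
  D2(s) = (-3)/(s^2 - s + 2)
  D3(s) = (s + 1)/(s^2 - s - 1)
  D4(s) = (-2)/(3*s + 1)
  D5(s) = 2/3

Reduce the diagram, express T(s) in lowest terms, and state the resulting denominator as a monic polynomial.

Answer: s^5 - 41*s^4/18 + 35*s^3/12 - 20*s^2/9 - 53*s/18 + 7/36

Working:
[1] close the feedback loop around D1, D2 -> (-s^2 + s - 2)/(4*s^2 - 4*s + 11)
[2] reduce the series chain [D1/(1+D1*D2)], D3 -> (-s^3 - s - 2)/(4*s^4 - 8*s^3 + 11*s^2 - 7*s - 11)
[3] parallel reduction of ([D1/(1+D1*D2)]*D3), D4 -> (-11*s^4 + 15*s^3 - 25*s^2 + 7*s + 20)/(12*s^5 - 20*s^4 + 25*s^3 - 10*s^2 - 40*s - 11)
[4] feedback reduction of (([D1/(1+D1*D2)]*D3)+D4), D5 -> (-33*s^4 + 45*s^3 - 75*s^2 + 21*s + 60)/(36*s^5 - 82*s^4 + 105*s^3 - 80*s^2 - 106*s + 7)
T(s) is the step-4 result (common factors already cancelled). Leading coefficient of the denominator: 36. Divide through by 36 for the monic polynomial.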